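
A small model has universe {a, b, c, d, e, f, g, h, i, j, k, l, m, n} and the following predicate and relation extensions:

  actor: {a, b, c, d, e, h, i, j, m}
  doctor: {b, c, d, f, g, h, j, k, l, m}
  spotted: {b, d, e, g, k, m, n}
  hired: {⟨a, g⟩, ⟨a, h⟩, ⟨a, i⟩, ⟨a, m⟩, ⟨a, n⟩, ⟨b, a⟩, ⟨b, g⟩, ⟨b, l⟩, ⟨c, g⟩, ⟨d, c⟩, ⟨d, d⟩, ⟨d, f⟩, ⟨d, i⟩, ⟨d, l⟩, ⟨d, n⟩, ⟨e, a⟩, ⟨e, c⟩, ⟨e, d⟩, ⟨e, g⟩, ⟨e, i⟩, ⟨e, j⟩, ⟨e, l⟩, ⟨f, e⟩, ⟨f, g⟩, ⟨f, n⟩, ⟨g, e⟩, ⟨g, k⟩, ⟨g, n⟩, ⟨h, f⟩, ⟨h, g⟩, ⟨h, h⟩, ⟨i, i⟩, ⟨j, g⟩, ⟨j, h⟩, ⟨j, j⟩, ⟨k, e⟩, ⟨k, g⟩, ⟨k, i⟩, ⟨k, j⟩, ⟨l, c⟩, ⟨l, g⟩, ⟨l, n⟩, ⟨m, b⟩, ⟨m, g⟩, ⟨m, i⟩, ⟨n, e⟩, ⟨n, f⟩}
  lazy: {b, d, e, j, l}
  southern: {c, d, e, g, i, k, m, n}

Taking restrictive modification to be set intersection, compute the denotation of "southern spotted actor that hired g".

⟦that hired g⟧ = {x : ⟨x, g⟩ ∈ ⟦hired⟧} = {a, b, c, e, f, h, j, k, l, m}
⟦actor⟧ = {a, b, c, d, e, h, i, j, m}
… ∩ ⟦that hired g⟧ = {a, b, c, d, e, h, i, j, m} ∩ {a, b, c, e, f, h, j, k, l, m} = {a, b, c, e, h, j, m}
… ∩ ⟦southern⟧ = {a, b, c, e, h, j, m} ∩ {c, d, e, g, i, k, m, n} = {c, e, m}
… ∩ ⟦spotted⟧ = {c, e, m} ∩ {b, d, e, g, k, m, n} = {e, m}
So ⟦southern spotted actor that hired g⟧ = {e, m}.

{e, m}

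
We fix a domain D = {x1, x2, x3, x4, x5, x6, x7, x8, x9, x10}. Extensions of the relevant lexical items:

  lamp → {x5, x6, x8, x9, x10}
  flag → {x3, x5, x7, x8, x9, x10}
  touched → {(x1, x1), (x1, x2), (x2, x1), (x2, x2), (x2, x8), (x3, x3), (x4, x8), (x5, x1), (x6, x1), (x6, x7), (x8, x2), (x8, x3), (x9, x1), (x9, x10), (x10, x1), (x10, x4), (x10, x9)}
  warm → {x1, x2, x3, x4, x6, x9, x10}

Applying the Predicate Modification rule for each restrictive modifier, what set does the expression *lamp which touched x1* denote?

{x5, x6, x9, x10}

⟦which touched x1⟧ = {x : ⟨x, x1⟩ ∈ ⟦touched⟧} = {x1, x2, x5, x6, x9, x10}
⟦lamp⟧ = {x5, x6, x8, x9, x10}
… ∩ ⟦which touched x1⟧ = {x5, x6, x8, x9, x10} ∩ {x1, x2, x5, x6, x9, x10} = {x5, x6, x9, x10}
So ⟦lamp which touched x1⟧ = {x5, x6, x9, x10}.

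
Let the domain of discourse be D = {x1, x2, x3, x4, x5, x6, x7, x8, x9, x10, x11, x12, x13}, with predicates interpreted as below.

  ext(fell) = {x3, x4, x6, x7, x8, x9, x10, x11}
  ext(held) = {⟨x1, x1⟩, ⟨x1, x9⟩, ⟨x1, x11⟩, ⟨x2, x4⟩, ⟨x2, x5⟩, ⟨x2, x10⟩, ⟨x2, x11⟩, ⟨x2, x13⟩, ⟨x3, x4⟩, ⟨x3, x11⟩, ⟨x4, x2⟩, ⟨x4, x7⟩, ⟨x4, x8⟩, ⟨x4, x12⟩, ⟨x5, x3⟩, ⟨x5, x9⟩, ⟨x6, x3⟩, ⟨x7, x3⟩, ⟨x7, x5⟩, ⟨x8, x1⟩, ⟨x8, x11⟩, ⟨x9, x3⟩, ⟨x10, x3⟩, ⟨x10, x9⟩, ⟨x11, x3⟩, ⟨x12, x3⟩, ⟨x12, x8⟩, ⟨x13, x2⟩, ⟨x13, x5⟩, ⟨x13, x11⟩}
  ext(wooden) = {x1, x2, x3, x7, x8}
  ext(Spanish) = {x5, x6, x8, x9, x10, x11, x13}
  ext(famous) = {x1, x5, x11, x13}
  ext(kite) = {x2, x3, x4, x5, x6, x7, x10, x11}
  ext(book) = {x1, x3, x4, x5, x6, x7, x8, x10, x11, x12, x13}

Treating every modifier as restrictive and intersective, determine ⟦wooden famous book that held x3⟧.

{}

⟦that held x3⟧ = {x : ⟨x, x3⟩ ∈ ⟦held⟧} = {x5, x6, x7, x9, x10, x11, x12}
⟦book⟧ = {x1, x3, x4, x5, x6, x7, x8, x10, x11, x12, x13}
… ∩ ⟦that held x3⟧ = {x1, x3, x4, x5, x6, x7, x8, x10, x11, x12, x13} ∩ {x5, x6, x7, x9, x10, x11, x12} = {x5, x6, x7, x10, x11, x12}
… ∩ ⟦wooden⟧ = {x5, x6, x7, x10, x11, x12} ∩ {x1, x2, x3, x7, x8} = {x7}
… ∩ ⟦famous⟧ = {x7} ∩ {x1, x5, x11, x13} = ∅
So ⟦wooden famous book that held x3⟧ = {}.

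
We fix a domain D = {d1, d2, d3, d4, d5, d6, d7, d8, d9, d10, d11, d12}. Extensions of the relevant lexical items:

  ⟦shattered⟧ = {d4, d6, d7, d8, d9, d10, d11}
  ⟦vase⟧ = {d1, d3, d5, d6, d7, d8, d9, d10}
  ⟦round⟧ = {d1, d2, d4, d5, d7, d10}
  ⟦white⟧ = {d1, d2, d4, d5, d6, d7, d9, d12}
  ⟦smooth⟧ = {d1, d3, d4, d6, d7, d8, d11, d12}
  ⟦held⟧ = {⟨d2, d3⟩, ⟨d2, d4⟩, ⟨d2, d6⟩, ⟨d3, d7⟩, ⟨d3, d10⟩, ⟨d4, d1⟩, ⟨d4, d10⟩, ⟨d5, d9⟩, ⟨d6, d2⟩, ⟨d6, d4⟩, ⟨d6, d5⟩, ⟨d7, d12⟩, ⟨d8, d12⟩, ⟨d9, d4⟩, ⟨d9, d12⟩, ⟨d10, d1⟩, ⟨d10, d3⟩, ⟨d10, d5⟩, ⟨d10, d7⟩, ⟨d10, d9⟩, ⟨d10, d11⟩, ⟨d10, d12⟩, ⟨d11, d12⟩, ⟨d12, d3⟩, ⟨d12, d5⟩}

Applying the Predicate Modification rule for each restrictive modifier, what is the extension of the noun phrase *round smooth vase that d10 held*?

{d1, d7}

⟦that d10 held⟧ = {x : ⟨d10, x⟩ ∈ ⟦held⟧} = {d1, d3, d5, d7, d9, d11, d12}
⟦vase⟧ = {d1, d3, d5, d6, d7, d8, d9, d10}
… ∩ ⟦that d10 held⟧ = {d1, d3, d5, d6, d7, d8, d9, d10} ∩ {d1, d3, d5, d7, d9, d11, d12} = {d1, d3, d5, d7, d9}
… ∩ ⟦round⟧ = {d1, d3, d5, d7, d9} ∩ {d1, d2, d4, d5, d7, d10} = {d1, d5, d7}
… ∩ ⟦smooth⟧ = {d1, d5, d7} ∩ {d1, d3, d4, d6, d7, d8, d11, d12} = {d1, d7}
So ⟦round smooth vase that d10 held⟧ = {d1, d7}.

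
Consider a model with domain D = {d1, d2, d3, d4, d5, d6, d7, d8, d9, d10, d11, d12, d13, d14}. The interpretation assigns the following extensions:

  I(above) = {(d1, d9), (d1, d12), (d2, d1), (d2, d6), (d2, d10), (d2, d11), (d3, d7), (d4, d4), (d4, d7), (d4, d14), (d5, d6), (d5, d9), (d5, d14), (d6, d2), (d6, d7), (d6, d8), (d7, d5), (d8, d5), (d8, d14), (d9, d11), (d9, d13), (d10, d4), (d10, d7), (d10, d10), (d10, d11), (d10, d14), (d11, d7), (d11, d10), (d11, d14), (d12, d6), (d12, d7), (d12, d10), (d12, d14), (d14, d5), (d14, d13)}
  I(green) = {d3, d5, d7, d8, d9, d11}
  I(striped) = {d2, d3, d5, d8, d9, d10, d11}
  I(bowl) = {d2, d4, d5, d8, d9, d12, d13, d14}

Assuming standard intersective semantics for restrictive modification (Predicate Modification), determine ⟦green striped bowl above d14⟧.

{d5, d8}

⟦above d14⟧ = {x : ⟨x, d14⟩ ∈ ⟦above⟧} = {d4, d5, d8, d10, d11, d12}
⟦bowl⟧ = {d2, d4, d5, d8, d9, d12, d13, d14}
… ∩ ⟦above d14⟧ = {d2, d4, d5, d8, d9, d12, d13, d14} ∩ {d4, d5, d8, d10, d11, d12} = {d4, d5, d8, d12}
… ∩ ⟦green⟧ = {d4, d5, d8, d12} ∩ {d3, d5, d7, d8, d9, d11} = {d5, d8}
… ∩ ⟦striped⟧ = {d5, d8} ∩ {d2, d3, d5, d8, d9, d10, d11} = {d5, d8}
So ⟦green striped bowl above d14⟧ = {d5, d8}.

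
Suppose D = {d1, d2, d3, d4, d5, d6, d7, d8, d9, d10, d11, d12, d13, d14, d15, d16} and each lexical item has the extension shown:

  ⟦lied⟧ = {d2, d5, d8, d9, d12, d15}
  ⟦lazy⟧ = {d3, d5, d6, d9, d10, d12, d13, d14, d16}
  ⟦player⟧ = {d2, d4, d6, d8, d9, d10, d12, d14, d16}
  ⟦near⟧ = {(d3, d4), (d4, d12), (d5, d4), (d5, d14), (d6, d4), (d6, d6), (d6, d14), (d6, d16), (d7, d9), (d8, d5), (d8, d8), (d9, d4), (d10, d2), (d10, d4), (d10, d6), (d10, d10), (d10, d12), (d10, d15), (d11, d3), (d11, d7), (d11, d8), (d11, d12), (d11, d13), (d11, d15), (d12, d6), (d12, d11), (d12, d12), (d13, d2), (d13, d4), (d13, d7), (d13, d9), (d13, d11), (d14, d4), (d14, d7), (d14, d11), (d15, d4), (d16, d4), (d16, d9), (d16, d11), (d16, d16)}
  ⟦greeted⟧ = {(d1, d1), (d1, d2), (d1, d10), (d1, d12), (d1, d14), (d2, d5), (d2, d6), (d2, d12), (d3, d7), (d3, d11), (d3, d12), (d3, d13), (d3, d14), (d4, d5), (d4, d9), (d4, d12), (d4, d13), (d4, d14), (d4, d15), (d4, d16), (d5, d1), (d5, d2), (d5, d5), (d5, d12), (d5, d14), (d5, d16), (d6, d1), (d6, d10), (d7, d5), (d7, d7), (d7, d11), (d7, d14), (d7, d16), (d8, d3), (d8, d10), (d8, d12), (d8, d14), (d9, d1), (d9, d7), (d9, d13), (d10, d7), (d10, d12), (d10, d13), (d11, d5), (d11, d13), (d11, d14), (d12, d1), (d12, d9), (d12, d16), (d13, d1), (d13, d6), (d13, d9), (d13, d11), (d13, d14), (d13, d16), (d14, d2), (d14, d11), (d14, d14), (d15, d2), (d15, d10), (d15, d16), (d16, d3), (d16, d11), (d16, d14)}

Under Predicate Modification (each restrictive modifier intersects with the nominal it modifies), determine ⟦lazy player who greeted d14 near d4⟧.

⟦who greeted d14⟧ = {x : ⟨x, d14⟩ ∈ ⟦greeted⟧} = {d1, d3, d4, d5, d7, d8, d11, d13, d14, d16}
⟦near d4⟧ = {x : ⟨x, d4⟩ ∈ ⟦near⟧} = {d3, d5, d6, d9, d10, d13, d14, d15, d16}
⟦player⟧ = {d2, d4, d6, d8, d9, d10, d12, d14, d16}
… ∩ ⟦who greeted d14⟧ = {d2, d4, d6, d8, d9, d10, d12, d14, d16} ∩ {d1, d3, d4, d5, d7, d8, d11, d13, d14, d16} = {d4, d8, d14, d16}
… ∩ ⟦near d4⟧ = {d4, d8, d14, d16} ∩ {d3, d5, d6, d9, d10, d13, d14, d15, d16} = {d14, d16}
… ∩ ⟦lazy⟧ = {d14, d16} ∩ {d3, d5, d6, d9, d10, d12, d13, d14, d16} = {d14, d16}
So ⟦lazy player who greeted d14 near d4⟧ = {d14, d16}.

{d14, d16}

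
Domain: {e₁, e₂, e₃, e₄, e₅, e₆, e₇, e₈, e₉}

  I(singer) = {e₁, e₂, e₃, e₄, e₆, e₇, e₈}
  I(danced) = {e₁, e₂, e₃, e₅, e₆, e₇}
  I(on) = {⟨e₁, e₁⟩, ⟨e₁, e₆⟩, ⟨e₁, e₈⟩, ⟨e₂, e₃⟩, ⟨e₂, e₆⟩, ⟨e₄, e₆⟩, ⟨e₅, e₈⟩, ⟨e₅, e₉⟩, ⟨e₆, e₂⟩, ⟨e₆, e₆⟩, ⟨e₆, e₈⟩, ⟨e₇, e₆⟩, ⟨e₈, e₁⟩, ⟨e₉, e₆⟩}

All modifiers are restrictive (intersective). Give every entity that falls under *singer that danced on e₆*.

{e₁, e₂, e₆, e₇}

⟦that danced⟧ = ⟦danced⟧ = {e₁, e₂, e₃, e₅, e₆, e₇}
⟦on e₆⟧ = {x : ⟨x, e₆⟩ ∈ ⟦on⟧} = {e₁, e₂, e₄, e₆, e₇, e₉}
⟦singer⟧ = {e₁, e₂, e₃, e₄, e₆, e₇, e₈}
… ∩ ⟦that danced⟧ = {e₁, e₂, e₃, e₄, e₆, e₇, e₈} ∩ {e₁, e₂, e₃, e₅, e₆, e₇} = {e₁, e₂, e₃, e₆, e₇}
… ∩ ⟦on e₆⟧ = {e₁, e₂, e₃, e₆, e₇} ∩ {e₁, e₂, e₄, e₆, e₇, e₉} = {e₁, e₂, e₆, e₇}
So ⟦singer that danced on e₆⟧ = {e₁, e₂, e₆, e₇}.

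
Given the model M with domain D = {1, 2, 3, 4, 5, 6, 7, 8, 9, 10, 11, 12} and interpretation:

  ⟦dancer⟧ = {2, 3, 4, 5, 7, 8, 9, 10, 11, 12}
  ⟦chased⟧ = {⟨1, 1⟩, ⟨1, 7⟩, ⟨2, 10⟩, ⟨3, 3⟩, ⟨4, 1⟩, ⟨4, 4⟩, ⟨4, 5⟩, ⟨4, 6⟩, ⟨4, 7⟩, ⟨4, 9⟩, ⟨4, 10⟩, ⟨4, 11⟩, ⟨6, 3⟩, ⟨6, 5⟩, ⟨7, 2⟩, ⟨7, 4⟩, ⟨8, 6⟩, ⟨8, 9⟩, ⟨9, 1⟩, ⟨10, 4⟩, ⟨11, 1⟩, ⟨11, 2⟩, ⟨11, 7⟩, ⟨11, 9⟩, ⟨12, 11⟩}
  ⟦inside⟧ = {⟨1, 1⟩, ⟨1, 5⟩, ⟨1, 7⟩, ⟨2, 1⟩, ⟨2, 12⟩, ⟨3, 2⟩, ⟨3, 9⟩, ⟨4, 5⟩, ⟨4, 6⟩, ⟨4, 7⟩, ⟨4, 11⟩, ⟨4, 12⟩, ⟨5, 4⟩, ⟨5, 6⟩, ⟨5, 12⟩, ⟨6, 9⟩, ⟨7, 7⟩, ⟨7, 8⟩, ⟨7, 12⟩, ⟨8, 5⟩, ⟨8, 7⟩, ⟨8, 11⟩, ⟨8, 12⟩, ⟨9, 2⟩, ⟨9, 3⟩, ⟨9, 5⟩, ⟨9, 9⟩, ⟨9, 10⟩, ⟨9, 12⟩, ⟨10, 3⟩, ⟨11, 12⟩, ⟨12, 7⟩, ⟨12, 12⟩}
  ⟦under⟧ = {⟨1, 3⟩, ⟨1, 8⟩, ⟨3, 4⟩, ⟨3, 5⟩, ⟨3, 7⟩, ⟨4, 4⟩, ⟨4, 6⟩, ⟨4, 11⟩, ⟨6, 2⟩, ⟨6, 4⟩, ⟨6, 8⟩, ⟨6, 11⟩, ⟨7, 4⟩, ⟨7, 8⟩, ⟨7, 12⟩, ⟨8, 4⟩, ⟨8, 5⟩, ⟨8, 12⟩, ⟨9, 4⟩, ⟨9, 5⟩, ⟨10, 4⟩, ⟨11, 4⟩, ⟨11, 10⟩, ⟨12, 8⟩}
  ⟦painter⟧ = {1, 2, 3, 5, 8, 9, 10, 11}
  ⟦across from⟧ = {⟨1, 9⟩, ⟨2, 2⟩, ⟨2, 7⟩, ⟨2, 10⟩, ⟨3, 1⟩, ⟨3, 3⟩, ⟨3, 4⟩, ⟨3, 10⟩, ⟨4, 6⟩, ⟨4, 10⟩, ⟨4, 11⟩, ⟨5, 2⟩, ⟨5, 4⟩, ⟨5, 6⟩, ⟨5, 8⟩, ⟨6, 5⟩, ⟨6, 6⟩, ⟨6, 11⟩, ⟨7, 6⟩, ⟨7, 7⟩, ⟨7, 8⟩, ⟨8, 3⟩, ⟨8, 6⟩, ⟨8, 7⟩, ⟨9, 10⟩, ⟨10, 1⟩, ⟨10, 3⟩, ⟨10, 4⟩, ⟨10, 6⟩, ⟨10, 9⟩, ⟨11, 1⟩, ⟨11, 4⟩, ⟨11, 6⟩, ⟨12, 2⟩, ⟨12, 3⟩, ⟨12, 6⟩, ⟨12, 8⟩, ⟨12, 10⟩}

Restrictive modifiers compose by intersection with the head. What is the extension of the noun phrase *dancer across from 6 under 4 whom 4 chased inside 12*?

{4, 7, 11}

⟦across from 6⟧ = {x : ⟨x, 6⟩ ∈ ⟦across from⟧} = {4, 5, 6, 7, 8, 10, 11, 12}
⟦under 4⟧ = {x : ⟨x, 4⟩ ∈ ⟦under⟧} = {3, 4, 6, 7, 8, 9, 10, 11}
⟦whom 4 chased⟧ = {x : ⟨4, x⟩ ∈ ⟦chased⟧} = {1, 4, 5, 6, 7, 9, 10, 11}
⟦inside 12⟧ = {x : ⟨x, 12⟩ ∈ ⟦inside⟧} = {2, 4, 5, 7, 8, 9, 11, 12}
⟦dancer⟧ = {2, 3, 4, 5, 7, 8, 9, 10, 11, 12}
… ∩ ⟦across from 6⟧ = {2, 3, 4, 5, 7, 8, 9, 10, 11, 12} ∩ {4, 5, 6, 7, 8, 10, 11, 12} = {4, 5, 7, 8, 10, 11, 12}
… ∩ ⟦under 4⟧ = {4, 5, 7, 8, 10, 11, 12} ∩ {3, 4, 6, 7, 8, 9, 10, 11} = {4, 7, 8, 10, 11}
… ∩ ⟦whom 4 chased⟧ = {4, 7, 8, 10, 11} ∩ {1, 4, 5, 6, 7, 9, 10, 11} = {4, 7, 10, 11}
… ∩ ⟦inside 12⟧ = {4, 7, 10, 11} ∩ {2, 4, 5, 7, 8, 9, 11, 12} = {4, 7, 11}
So ⟦dancer across from 6 under 4 whom 4 chased inside 12⟧ = {4, 7, 11}.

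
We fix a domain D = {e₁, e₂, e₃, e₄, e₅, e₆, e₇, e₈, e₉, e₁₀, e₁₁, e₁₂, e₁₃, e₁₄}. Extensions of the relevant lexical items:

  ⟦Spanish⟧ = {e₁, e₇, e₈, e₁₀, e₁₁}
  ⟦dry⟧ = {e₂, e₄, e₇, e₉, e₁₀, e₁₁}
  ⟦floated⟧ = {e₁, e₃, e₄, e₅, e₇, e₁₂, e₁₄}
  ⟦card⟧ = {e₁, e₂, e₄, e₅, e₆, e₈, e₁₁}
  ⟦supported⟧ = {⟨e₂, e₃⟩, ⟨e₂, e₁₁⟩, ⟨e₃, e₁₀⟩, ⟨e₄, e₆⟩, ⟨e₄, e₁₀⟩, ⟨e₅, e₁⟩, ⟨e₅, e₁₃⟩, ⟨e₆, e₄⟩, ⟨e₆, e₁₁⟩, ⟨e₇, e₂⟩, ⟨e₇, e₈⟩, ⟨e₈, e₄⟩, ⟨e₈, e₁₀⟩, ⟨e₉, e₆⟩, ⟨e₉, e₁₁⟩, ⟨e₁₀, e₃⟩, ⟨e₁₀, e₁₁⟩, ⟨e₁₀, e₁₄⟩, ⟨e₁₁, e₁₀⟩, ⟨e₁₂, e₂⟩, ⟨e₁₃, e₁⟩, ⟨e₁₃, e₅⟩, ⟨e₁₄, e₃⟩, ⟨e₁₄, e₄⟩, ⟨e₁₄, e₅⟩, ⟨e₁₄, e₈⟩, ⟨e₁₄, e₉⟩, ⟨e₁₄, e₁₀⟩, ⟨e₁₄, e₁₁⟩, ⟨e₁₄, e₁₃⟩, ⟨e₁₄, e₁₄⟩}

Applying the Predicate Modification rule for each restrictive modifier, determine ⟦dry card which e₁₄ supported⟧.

⟦which e₁₄ supported⟧ = {x : ⟨e₁₄, x⟩ ∈ ⟦supported⟧} = {e₃, e₄, e₅, e₈, e₉, e₁₀, e₁₁, e₁₃, e₁₄}
⟦card⟧ = {e₁, e₂, e₄, e₅, e₆, e₈, e₁₁}
… ∩ ⟦which e₁₄ supported⟧ = {e₁, e₂, e₄, e₅, e₆, e₈, e₁₁} ∩ {e₃, e₄, e₅, e₈, e₉, e₁₀, e₁₁, e₁₃, e₁₄} = {e₄, e₅, e₈, e₁₁}
… ∩ ⟦dry⟧ = {e₄, e₅, e₈, e₁₁} ∩ {e₂, e₄, e₇, e₉, e₁₀, e₁₁} = {e₄, e₁₁}
So ⟦dry card which e₁₄ supported⟧ = {e₄, e₁₁}.

{e₄, e₁₁}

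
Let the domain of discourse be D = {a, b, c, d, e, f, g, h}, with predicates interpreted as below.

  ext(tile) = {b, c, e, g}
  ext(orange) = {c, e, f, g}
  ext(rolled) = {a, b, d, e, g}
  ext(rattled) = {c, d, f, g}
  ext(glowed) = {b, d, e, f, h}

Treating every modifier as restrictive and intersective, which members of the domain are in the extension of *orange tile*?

{c, e, g}

⟦tile⟧ = {b, c, e, g}
… ∩ ⟦orange⟧ = {b, c, e, g} ∩ {c, e, f, g} = {c, e, g}
So ⟦orange tile⟧ = {c, e, g}.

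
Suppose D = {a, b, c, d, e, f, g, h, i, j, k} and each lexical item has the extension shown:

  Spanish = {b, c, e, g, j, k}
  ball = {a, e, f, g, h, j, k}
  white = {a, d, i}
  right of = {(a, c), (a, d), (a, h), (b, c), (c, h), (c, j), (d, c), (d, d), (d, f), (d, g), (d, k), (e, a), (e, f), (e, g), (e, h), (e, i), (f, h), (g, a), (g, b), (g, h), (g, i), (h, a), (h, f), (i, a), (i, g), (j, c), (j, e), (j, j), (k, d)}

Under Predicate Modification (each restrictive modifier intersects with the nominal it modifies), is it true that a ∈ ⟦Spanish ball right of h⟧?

⟦right of h⟧ = {x : ⟨x, h⟩ ∈ ⟦right of⟧} = {a, c, e, f, g}
⟦ball⟧ = {a, e, f, g, h, j, k}
… ∩ ⟦right of h⟧ = {a, e, f, g, h, j, k} ∩ {a, c, e, f, g} = {a, e, f, g}
… ∩ ⟦Spanish⟧ = {a, e, f, g} ∩ {b, c, e, g, j, k} = {e, g}
⟦Spanish ball right of h⟧ = {e, g}; a ∉ this set.

no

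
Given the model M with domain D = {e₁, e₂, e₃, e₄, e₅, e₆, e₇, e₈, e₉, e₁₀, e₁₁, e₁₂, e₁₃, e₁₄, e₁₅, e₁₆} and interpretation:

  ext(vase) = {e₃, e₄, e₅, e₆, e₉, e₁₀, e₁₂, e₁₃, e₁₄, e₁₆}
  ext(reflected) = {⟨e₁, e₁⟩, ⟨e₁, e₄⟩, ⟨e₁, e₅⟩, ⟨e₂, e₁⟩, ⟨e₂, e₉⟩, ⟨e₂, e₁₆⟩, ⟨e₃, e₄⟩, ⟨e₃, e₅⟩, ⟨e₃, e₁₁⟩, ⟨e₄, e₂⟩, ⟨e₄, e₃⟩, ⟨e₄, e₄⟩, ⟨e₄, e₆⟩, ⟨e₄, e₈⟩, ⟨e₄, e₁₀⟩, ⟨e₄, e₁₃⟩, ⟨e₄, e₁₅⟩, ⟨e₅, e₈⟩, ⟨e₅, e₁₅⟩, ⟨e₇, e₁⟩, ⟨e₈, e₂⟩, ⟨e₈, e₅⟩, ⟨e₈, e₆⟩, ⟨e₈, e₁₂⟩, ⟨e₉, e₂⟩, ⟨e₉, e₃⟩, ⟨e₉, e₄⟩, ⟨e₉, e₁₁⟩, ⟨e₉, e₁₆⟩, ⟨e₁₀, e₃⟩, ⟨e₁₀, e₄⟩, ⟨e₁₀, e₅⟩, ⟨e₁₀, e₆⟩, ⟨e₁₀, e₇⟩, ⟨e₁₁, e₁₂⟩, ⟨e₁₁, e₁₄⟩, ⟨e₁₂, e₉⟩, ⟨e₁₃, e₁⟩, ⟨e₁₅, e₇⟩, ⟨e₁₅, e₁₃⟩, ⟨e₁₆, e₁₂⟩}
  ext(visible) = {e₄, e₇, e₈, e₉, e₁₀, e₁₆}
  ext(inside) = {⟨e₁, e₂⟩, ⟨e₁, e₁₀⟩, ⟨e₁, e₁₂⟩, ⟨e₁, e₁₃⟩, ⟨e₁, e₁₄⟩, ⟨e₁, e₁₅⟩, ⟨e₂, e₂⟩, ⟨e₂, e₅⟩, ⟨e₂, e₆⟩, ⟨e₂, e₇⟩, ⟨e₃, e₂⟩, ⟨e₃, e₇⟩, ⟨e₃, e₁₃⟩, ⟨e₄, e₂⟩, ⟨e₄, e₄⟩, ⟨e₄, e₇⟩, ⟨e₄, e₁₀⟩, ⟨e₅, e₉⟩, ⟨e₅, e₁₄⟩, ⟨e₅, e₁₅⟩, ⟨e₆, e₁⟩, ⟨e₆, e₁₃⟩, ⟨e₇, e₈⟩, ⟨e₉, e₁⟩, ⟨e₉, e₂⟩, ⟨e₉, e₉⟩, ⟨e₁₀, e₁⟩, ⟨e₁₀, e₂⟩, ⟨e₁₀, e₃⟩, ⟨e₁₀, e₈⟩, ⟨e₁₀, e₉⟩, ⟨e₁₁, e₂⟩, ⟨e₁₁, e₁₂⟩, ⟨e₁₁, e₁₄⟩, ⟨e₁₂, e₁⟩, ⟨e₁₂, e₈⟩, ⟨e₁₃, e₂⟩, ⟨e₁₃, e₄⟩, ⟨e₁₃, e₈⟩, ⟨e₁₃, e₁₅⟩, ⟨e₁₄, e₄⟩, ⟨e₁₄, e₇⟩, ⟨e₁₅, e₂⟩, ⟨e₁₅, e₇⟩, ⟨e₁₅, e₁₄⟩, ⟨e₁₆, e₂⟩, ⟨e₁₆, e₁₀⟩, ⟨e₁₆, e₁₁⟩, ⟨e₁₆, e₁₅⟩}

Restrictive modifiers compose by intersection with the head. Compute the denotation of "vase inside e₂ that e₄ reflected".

{e₃, e₄, e₁₀, e₁₃}

⟦inside e₂⟧ = {x : ⟨x, e₂⟩ ∈ ⟦inside⟧} = {e₁, e₂, e₃, e₄, e₉, e₁₀, e₁₁, e₁₃, e₁₅, e₁₆}
⟦that e₄ reflected⟧ = {x : ⟨e₄, x⟩ ∈ ⟦reflected⟧} = {e₂, e₃, e₄, e₆, e₈, e₁₀, e₁₃, e₁₅}
⟦vase⟧ = {e₃, e₄, e₅, e₆, e₉, e₁₀, e₁₂, e₁₃, e₁₄, e₁₆}
… ∩ ⟦inside e₂⟧ = {e₃, e₄, e₅, e₆, e₉, e₁₀, e₁₂, e₁₃, e₁₄, e₁₆} ∩ {e₁, e₂, e₃, e₄, e₉, e₁₀, e₁₁, e₁₃, e₁₅, e₁₆} = {e₃, e₄, e₉, e₁₀, e₁₃, e₁₆}
… ∩ ⟦that e₄ reflected⟧ = {e₃, e₄, e₉, e₁₀, e₁₃, e₁₆} ∩ {e₂, e₃, e₄, e₆, e₈, e₁₀, e₁₃, e₁₅} = {e₃, e₄, e₁₀, e₁₃}
So ⟦vase inside e₂ that e₄ reflected⟧ = {e₃, e₄, e₁₀, e₁₃}.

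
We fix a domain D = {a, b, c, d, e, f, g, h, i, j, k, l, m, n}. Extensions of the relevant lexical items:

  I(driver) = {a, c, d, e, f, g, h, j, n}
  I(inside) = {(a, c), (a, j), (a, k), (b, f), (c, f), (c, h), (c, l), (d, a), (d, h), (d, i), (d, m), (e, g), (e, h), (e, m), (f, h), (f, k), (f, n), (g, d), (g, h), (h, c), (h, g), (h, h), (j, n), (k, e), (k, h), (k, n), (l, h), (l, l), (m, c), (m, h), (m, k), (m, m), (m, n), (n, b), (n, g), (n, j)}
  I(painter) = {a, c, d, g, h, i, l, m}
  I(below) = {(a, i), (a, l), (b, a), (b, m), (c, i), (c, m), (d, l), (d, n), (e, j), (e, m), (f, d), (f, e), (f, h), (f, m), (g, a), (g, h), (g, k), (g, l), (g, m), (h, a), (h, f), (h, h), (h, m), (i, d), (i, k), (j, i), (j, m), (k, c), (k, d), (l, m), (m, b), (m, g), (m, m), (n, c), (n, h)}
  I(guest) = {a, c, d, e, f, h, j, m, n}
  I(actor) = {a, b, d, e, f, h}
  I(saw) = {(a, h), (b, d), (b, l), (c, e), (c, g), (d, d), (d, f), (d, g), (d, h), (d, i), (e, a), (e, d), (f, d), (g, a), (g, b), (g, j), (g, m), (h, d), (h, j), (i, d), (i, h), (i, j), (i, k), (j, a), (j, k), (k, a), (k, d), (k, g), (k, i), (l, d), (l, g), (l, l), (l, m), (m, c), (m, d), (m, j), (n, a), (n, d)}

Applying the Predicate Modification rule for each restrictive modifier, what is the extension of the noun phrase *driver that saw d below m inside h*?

⟦that saw d⟧ = {x : ⟨x, d⟩ ∈ ⟦saw⟧} = {b, d, e, f, h, i, k, l, m, n}
⟦below m⟧ = {x : ⟨x, m⟩ ∈ ⟦below⟧} = {b, c, e, f, g, h, j, l, m}
⟦inside h⟧ = {x : ⟨x, h⟩ ∈ ⟦inside⟧} = {c, d, e, f, g, h, k, l, m}
⟦driver⟧ = {a, c, d, e, f, g, h, j, n}
… ∩ ⟦that saw d⟧ = {a, c, d, e, f, g, h, j, n} ∩ {b, d, e, f, h, i, k, l, m, n} = {d, e, f, h, n}
… ∩ ⟦below m⟧ = {d, e, f, h, n} ∩ {b, c, e, f, g, h, j, l, m} = {e, f, h}
… ∩ ⟦inside h⟧ = {e, f, h} ∩ {c, d, e, f, g, h, k, l, m} = {e, f, h}
So ⟦driver that saw d below m inside h⟧ = {e, f, h}.

{e, f, h}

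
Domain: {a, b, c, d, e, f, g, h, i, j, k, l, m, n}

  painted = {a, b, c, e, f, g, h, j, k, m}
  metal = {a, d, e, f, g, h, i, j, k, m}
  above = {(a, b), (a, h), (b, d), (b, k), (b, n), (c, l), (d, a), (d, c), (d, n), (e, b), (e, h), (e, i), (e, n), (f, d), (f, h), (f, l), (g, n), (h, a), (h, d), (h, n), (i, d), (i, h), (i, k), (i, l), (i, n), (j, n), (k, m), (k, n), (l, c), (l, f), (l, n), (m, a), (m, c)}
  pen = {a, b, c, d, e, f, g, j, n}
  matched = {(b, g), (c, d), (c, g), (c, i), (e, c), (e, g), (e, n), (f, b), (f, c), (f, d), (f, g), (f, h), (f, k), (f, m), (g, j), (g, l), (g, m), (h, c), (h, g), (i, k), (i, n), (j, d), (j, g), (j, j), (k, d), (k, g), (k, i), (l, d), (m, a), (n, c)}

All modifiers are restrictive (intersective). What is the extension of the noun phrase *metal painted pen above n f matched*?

{g}

⟦above n⟧ = {x : ⟨x, n⟩ ∈ ⟦above⟧} = {b, d, e, g, h, i, j, k, l}
⟦f matched⟧ = {x : ⟨f, x⟩ ∈ ⟦matched⟧} = {b, c, d, g, h, k, m}
⟦pen⟧ = {a, b, c, d, e, f, g, j, n}
… ∩ ⟦above n⟧ = {a, b, c, d, e, f, g, j, n} ∩ {b, d, e, g, h, i, j, k, l} = {b, d, e, g, j}
… ∩ ⟦f matched⟧ = {b, d, e, g, j} ∩ {b, c, d, g, h, k, m} = {b, d, g}
… ∩ ⟦metal⟧ = {b, d, g} ∩ {a, d, e, f, g, h, i, j, k, m} = {d, g}
… ∩ ⟦painted⟧ = {d, g} ∩ {a, b, c, e, f, g, h, j, k, m} = {g}
So ⟦metal painted pen above n f matched⟧ = {g}.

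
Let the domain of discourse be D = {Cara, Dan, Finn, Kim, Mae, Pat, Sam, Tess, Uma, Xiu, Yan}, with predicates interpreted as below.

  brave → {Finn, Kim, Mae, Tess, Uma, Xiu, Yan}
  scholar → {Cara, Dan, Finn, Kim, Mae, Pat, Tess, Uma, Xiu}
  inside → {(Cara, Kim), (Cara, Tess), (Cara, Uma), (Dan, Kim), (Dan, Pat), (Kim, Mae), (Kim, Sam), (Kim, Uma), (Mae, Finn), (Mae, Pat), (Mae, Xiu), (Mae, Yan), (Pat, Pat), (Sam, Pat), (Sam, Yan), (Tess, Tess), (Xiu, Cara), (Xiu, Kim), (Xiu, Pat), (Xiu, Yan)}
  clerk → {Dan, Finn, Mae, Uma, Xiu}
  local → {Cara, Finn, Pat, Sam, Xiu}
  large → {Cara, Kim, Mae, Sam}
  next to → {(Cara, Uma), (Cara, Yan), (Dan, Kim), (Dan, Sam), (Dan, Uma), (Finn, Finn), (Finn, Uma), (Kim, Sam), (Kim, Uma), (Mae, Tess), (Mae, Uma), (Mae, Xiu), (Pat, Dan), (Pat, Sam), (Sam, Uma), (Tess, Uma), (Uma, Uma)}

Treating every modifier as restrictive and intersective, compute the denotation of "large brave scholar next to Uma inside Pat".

⟦next to Uma⟧ = {x : ⟨x, Uma⟩ ∈ ⟦next to⟧} = {Cara, Dan, Finn, Kim, Mae, Sam, Tess, Uma}
⟦inside Pat⟧ = {x : ⟨x, Pat⟩ ∈ ⟦inside⟧} = {Dan, Mae, Pat, Sam, Xiu}
⟦scholar⟧ = {Cara, Dan, Finn, Kim, Mae, Pat, Tess, Uma, Xiu}
… ∩ ⟦next to Uma⟧ = {Cara, Dan, Finn, Kim, Mae, Pat, Tess, Uma, Xiu} ∩ {Cara, Dan, Finn, Kim, Mae, Sam, Tess, Uma} = {Cara, Dan, Finn, Kim, Mae, Tess, Uma}
… ∩ ⟦inside Pat⟧ = {Cara, Dan, Finn, Kim, Mae, Tess, Uma} ∩ {Dan, Mae, Pat, Sam, Xiu} = {Dan, Mae}
… ∩ ⟦large⟧ = {Dan, Mae} ∩ {Cara, Kim, Mae, Sam} = {Mae}
… ∩ ⟦brave⟧ = {Mae} ∩ {Finn, Kim, Mae, Tess, Uma, Xiu, Yan} = {Mae}
So ⟦large brave scholar next to Uma inside Pat⟧ = {Mae}.

{Mae}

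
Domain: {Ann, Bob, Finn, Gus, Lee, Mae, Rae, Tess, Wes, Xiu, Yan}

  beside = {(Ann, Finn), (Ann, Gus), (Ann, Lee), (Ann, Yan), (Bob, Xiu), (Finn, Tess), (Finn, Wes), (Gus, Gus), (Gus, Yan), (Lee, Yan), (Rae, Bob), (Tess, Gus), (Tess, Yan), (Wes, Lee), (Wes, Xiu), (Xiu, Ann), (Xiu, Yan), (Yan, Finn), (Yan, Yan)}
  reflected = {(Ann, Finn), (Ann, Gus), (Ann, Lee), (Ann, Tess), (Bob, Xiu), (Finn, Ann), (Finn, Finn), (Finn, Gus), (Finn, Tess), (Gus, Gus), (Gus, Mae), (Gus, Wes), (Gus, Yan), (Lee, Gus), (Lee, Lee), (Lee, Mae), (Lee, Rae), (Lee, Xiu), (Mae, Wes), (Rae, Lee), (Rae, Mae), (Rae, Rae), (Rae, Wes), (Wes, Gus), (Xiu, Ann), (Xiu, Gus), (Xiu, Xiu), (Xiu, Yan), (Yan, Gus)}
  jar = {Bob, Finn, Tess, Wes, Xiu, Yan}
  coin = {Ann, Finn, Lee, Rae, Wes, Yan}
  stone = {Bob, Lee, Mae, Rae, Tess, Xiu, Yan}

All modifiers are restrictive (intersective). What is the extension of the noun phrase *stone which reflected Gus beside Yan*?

⟦which reflected Gus⟧ = {x : ⟨x, Gus⟩ ∈ ⟦reflected⟧} = {Ann, Finn, Gus, Lee, Wes, Xiu, Yan}
⟦beside Yan⟧ = {x : ⟨x, Yan⟩ ∈ ⟦beside⟧} = {Ann, Gus, Lee, Tess, Xiu, Yan}
⟦stone⟧ = {Bob, Lee, Mae, Rae, Tess, Xiu, Yan}
… ∩ ⟦which reflected Gus⟧ = {Bob, Lee, Mae, Rae, Tess, Xiu, Yan} ∩ {Ann, Finn, Gus, Lee, Wes, Xiu, Yan} = {Lee, Xiu, Yan}
… ∩ ⟦beside Yan⟧ = {Lee, Xiu, Yan} ∩ {Ann, Gus, Lee, Tess, Xiu, Yan} = {Lee, Xiu, Yan}
So ⟦stone which reflected Gus beside Yan⟧ = {Lee, Xiu, Yan}.

{Lee, Xiu, Yan}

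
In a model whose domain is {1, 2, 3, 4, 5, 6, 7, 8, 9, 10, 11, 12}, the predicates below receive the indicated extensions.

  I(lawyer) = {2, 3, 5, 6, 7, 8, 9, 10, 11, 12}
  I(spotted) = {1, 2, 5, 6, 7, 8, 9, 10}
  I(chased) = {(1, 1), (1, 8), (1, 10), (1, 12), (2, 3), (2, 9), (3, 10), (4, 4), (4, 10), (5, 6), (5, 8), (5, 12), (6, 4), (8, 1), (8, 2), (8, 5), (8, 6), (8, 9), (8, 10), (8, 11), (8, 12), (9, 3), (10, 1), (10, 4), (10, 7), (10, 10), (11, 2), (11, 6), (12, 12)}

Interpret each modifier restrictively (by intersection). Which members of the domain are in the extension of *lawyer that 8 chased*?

{2, 5, 6, 9, 10, 11, 12}

⟦that 8 chased⟧ = {x : ⟨8, x⟩ ∈ ⟦chased⟧} = {1, 2, 5, 6, 9, 10, 11, 12}
⟦lawyer⟧ = {2, 3, 5, 6, 7, 8, 9, 10, 11, 12}
… ∩ ⟦that 8 chased⟧ = {2, 3, 5, 6, 7, 8, 9, 10, 11, 12} ∩ {1, 2, 5, 6, 9, 10, 11, 12} = {2, 5, 6, 9, 10, 11, 12}
So ⟦lawyer that 8 chased⟧ = {2, 5, 6, 9, 10, 11, 12}.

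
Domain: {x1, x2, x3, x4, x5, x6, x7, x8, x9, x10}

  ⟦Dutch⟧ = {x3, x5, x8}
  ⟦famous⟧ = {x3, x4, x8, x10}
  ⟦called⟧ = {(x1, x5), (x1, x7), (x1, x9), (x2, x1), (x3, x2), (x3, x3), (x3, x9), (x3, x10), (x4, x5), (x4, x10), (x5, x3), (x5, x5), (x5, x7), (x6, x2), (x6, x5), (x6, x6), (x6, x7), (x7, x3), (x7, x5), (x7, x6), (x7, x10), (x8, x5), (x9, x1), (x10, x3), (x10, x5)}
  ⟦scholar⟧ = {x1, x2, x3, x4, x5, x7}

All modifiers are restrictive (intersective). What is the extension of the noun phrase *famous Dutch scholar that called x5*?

{ }

⟦that called x5⟧ = {x : ⟨x, x5⟩ ∈ ⟦called⟧} = {x1, x4, x5, x6, x7, x8, x10}
⟦scholar⟧ = {x1, x2, x3, x4, x5, x7}
… ∩ ⟦that called x5⟧ = {x1, x2, x3, x4, x5, x7} ∩ {x1, x4, x5, x6, x7, x8, x10} = {x1, x4, x5, x7}
… ∩ ⟦famous⟧ = {x1, x4, x5, x7} ∩ {x3, x4, x8, x10} = {x4}
… ∩ ⟦Dutch⟧ = {x4} ∩ {x3, x5, x8} = ∅
So ⟦famous Dutch scholar that called x5⟧ = { }.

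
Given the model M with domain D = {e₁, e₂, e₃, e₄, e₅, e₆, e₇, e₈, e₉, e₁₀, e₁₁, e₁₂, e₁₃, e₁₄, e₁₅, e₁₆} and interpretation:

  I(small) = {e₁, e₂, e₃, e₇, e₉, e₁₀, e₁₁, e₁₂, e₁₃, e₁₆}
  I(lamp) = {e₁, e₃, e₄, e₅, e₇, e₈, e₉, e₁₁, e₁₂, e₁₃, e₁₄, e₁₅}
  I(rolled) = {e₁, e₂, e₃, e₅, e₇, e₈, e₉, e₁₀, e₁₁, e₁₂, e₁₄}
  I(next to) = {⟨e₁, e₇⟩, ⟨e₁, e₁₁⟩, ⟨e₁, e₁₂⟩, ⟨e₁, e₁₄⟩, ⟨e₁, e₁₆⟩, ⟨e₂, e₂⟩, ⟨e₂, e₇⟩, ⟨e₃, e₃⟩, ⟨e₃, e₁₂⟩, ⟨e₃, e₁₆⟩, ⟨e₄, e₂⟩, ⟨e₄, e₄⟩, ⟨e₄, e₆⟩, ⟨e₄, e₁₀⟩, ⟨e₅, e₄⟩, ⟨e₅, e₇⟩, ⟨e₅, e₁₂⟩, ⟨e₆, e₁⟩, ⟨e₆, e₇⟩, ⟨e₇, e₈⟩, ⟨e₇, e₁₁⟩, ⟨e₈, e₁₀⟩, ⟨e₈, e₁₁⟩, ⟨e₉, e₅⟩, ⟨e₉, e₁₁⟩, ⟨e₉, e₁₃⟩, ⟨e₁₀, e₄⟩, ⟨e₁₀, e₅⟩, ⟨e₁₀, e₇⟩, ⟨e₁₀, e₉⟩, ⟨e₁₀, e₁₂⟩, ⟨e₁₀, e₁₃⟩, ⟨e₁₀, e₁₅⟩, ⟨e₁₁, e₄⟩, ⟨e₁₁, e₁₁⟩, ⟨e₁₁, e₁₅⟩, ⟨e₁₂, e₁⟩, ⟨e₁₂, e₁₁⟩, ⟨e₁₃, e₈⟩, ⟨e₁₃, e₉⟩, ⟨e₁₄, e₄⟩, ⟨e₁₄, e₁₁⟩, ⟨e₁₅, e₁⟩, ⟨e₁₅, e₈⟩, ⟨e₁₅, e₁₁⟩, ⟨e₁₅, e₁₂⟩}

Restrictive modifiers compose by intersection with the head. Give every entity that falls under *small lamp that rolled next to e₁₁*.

{e₁, e₇, e₉, e₁₁, e₁₂}

⟦that rolled⟧ = ⟦rolled⟧ = {e₁, e₂, e₃, e₅, e₇, e₈, e₉, e₁₀, e₁₁, e₁₂, e₁₄}
⟦next to e₁₁⟧ = {x : ⟨x, e₁₁⟩ ∈ ⟦next to⟧} = {e₁, e₇, e₈, e₉, e₁₁, e₁₂, e₁₄, e₁₅}
⟦lamp⟧ = {e₁, e₃, e₄, e₅, e₇, e₈, e₉, e₁₁, e₁₂, e₁₃, e₁₄, e₁₅}
… ∩ ⟦that rolled⟧ = {e₁, e₃, e₄, e₅, e₇, e₈, e₉, e₁₁, e₁₂, e₁₃, e₁₄, e₁₅} ∩ {e₁, e₂, e₃, e₅, e₇, e₈, e₉, e₁₀, e₁₁, e₁₂, e₁₄} = {e₁, e₃, e₅, e₇, e₈, e₉, e₁₁, e₁₂, e₁₄}
… ∩ ⟦next to e₁₁⟧ = {e₁, e₃, e₅, e₇, e₈, e₉, e₁₁, e₁₂, e₁₄} ∩ {e₁, e₇, e₈, e₉, e₁₁, e₁₂, e₁₄, e₁₅} = {e₁, e₇, e₈, e₉, e₁₁, e₁₂, e₁₄}
… ∩ ⟦small⟧ = {e₁, e₇, e₈, e₉, e₁₁, e₁₂, e₁₄} ∩ {e₁, e₂, e₃, e₇, e₉, e₁₀, e₁₁, e₁₂, e₁₃, e₁₆} = {e₁, e₇, e₉, e₁₁, e₁₂}
So ⟦small lamp that rolled next to e₁₁⟧ = {e₁, e₇, e₉, e₁₁, e₁₂}.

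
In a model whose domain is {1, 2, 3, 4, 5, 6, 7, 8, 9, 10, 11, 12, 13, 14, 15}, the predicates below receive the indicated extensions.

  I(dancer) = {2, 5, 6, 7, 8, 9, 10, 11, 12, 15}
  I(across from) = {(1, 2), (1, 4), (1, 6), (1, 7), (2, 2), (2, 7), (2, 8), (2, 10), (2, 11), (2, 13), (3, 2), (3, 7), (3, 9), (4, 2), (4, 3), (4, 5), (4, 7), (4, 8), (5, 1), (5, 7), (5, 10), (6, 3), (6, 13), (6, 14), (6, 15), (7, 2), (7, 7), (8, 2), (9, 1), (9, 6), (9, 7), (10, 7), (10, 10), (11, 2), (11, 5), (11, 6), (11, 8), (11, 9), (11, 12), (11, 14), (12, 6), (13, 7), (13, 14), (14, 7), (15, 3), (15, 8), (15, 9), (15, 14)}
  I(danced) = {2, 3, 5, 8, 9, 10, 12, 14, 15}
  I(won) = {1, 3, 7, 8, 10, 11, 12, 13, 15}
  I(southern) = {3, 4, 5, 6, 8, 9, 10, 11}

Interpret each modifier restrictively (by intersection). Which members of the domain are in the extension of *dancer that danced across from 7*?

⟦that danced⟧ = ⟦danced⟧ = {2, 3, 5, 8, 9, 10, 12, 14, 15}
⟦across from 7⟧ = {x : ⟨x, 7⟩ ∈ ⟦across from⟧} = {1, 2, 3, 4, 5, 7, 9, 10, 13, 14}
⟦dancer⟧ = {2, 5, 6, 7, 8, 9, 10, 11, 12, 15}
… ∩ ⟦that danced⟧ = {2, 5, 6, 7, 8, 9, 10, 11, 12, 15} ∩ {2, 3, 5, 8, 9, 10, 12, 14, 15} = {2, 5, 8, 9, 10, 12, 15}
… ∩ ⟦across from 7⟧ = {2, 5, 8, 9, 10, 12, 15} ∩ {1, 2, 3, 4, 5, 7, 9, 10, 13, 14} = {2, 5, 9, 10}
So ⟦dancer that danced across from 7⟧ = {2, 5, 9, 10}.

{2, 5, 9, 10}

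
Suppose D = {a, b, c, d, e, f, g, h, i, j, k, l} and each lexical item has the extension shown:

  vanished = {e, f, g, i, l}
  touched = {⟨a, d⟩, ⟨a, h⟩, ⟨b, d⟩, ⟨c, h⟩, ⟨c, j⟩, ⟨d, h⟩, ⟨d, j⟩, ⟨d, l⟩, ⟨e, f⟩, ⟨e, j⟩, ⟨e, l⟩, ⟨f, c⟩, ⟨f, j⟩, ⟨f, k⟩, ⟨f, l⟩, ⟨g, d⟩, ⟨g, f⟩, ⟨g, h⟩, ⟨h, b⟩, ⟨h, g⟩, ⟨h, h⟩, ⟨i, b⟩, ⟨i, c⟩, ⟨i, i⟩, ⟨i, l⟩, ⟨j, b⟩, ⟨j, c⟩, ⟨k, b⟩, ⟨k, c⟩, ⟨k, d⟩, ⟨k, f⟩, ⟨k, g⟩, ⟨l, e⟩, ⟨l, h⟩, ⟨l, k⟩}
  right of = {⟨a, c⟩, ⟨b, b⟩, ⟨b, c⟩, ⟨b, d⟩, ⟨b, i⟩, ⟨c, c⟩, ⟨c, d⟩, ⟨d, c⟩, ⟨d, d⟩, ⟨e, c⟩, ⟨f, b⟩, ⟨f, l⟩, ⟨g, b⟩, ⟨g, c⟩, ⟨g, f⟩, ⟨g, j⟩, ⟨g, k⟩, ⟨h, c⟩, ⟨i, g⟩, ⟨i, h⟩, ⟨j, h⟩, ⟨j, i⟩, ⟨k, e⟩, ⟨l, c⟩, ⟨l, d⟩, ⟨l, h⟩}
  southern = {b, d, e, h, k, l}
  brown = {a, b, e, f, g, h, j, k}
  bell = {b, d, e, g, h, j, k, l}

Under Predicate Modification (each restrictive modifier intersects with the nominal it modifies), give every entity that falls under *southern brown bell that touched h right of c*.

{h}

⟦that touched h⟧ = {x : ⟨x, h⟩ ∈ ⟦touched⟧} = {a, c, d, g, h, l}
⟦right of c⟧ = {x : ⟨x, c⟩ ∈ ⟦right of⟧} = {a, b, c, d, e, g, h, l}
⟦bell⟧ = {b, d, e, g, h, j, k, l}
… ∩ ⟦that touched h⟧ = {b, d, e, g, h, j, k, l} ∩ {a, c, d, g, h, l} = {d, g, h, l}
… ∩ ⟦right of c⟧ = {d, g, h, l} ∩ {a, b, c, d, e, g, h, l} = {d, g, h, l}
… ∩ ⟦southern⟧ = {d, g, h, l} ∩ {b, d, e, h, k, l} = {d, h, l}
… ∩ ⟦brown⟧ = {d, h, l} ∩ {a, b, e, f, g, h, j, k} = {h}
So ⟦southern brown bell that touched h right of c⟧ = {h}.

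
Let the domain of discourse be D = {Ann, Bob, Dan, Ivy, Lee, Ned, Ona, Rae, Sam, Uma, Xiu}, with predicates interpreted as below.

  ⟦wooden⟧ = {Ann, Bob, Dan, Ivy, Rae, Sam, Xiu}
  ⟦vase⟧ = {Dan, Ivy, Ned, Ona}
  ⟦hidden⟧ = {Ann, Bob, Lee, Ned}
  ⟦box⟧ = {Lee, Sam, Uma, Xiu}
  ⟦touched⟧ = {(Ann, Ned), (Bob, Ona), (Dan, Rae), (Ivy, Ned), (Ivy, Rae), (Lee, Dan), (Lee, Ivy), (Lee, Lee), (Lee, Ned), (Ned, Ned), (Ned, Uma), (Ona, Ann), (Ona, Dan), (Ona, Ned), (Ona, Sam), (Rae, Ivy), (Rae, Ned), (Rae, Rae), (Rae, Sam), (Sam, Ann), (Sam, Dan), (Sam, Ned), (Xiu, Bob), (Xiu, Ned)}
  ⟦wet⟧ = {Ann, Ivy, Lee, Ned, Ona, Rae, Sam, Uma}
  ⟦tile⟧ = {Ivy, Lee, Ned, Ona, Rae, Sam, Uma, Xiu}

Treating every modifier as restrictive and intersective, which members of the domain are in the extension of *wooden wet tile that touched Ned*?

{Ivy, Rae, Sam}

⟦that touched Ned⟧ = {x : ⟨x, Ned⟩ ∈ ⟦touched⟧} = {Ann, Ivy, Lee, Ned, Ona, Rae, Sam, Xiu}
⟦tile⟧ = {Ivy, Lee, Ned, Ona, Rae, Sam, Uma, Xiu}
… ∩ ⟦that touched Ned⟧ = {Ivy, Lee, Ned, Ona, Rae, Sam, Uma, Xiu} ∩ {Ann, Ivy, Lee, Ned, Ona, Rae, Sam, Xiu} = {Ivy, Lee, Ned, Ona, Rae, Sam, Xiu}
… ∩ ⟦wooden⟧ = {Ivy, Lee, Ned, Ona, Rae, Sam, Xiu} ∩ {Ann, Bob, Dan, Ivy, Rae, Sam, Xiu} = {Ivy, Rae, Sam, Xiu}
… ∩ ⟦wet⟧ = {Ivy, Rae, Sam, Xiu} ∩ {Ann, Ivy, Lee, Ned, Ona, Rae, Sam, Uma} = {Ivy, Rae, Sam}
So ⟦wooden wet tile that touched Ned⟧ = {Ivy, Rae, Sam}.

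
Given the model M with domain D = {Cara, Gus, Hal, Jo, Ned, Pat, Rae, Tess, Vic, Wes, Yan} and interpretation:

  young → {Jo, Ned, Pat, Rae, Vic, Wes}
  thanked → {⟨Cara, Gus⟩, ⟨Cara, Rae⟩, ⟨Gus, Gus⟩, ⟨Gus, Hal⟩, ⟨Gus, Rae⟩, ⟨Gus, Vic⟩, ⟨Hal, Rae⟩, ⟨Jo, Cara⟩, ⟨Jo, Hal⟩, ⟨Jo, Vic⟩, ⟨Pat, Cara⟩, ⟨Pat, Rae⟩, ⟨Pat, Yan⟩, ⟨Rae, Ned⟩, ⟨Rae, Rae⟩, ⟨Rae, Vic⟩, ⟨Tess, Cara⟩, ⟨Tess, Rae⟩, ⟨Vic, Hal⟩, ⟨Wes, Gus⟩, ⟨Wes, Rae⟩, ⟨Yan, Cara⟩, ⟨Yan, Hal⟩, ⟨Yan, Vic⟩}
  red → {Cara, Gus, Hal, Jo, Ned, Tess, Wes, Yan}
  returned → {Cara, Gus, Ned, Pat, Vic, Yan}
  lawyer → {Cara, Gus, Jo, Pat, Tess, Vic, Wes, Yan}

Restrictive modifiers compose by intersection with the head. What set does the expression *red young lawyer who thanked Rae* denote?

{Wes}

⟦who thanked Rae⟧ = {x : ⟨x, Rae⟩ ∈ ⟦thanked⟧} = {Cara, Gus, Hal, Pat, Rae, Tess, Wes}
⟦lawyer⟧ = {Cara, Gus, Jo, Pat, Tess, Vic, Wes, Yan}
… ∩ ⟦who thanked Rae⟧ = {Cara, Gus, Jo, Pat, Tess, Vic, Wes, Yan} ∩ {Cara, Gus, Hal, Pat, Rae, Tess, Wes} = {Cara, Gus, Pat, Tess, Wes}
… ∩ ⟦red⟧ = {Cara, Gus, Pat, Tess, Wes} ∩ {Cara, Gus, Hal, Jo, Ned, Tess, Wes, Yan} = {Cara, Gus, Tess, Wes}
… ∩ ⟦young⟧ = {Cara, Gus, Tess, Wes} ∩ {Jo, Ned, Pat, Rae, Vic, Wes} = {Wes}
So ⟦red young lawyer who thanked Rae⟧ = {Wes}.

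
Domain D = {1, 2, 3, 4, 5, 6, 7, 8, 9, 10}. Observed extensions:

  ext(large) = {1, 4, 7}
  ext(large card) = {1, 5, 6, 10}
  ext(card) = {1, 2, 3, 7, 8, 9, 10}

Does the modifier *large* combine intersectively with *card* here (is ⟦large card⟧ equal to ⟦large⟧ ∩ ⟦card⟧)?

⟦large⟧ ∩ ⟦card⟧ = {1, 4, 7} ∩ {1, 2, 3, 7, 8, 9, 10} = {1, 7}
Observed ⟦large card⟧ = {1, 5, 6, 10}.
These differ, so the modifier is not intersective in this model.

no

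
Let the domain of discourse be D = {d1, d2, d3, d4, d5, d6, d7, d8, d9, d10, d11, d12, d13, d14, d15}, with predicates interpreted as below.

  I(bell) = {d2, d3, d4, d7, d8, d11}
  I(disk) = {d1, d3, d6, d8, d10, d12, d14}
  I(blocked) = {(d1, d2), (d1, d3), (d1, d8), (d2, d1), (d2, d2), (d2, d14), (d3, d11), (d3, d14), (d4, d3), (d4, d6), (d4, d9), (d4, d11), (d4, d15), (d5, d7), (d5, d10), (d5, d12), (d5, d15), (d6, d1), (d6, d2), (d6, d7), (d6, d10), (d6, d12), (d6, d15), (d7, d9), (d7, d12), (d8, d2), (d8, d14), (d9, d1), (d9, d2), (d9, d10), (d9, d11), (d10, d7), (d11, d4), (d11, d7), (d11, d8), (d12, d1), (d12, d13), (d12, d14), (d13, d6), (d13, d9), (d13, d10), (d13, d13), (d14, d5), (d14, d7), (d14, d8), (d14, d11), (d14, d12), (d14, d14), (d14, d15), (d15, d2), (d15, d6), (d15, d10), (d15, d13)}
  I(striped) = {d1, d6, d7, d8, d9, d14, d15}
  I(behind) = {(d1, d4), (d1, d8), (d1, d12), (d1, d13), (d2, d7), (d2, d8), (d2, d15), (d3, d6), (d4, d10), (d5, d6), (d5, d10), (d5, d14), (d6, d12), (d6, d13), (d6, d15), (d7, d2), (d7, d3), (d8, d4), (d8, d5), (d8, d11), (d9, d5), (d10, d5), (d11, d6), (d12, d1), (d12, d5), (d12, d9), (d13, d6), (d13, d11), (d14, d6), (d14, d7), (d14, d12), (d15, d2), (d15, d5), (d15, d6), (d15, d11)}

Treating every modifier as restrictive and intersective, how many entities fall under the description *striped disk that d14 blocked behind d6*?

1

⟦that d14 blocked⟧ = {x : ⟨d14, x⟩ ∈ ⟦blocked⟧} = {d5, d7, d8, d11, d12, d14, d15}
⟦behind d6⟧ = {x : ⟨x, d6⟩ ∈ ⟦behind⟧} = {d3, d5, d11, d13, d14, d15}
⟦disk⟧ = {d1, d3, d6, d8, d10, d12, d14}
… ∩ ⟦that d14 blocked⟧ = {d1, d3, d6, d8, d10, d12, d14} ∩ {d5, d7, d8, d11, d12, d14, d15} = {d8, d12, d14}
… ∩ ⟦behind d6⟧ = {d8, d12, d14} ∩ {d3, d5, d11, d13, d14, d15} = {d14}
… ∩ ⟦striped⟧ = {d14} ∩ {d1, d6, d7, d8, d9, d14, d15} = {d14}
⟦striped disk that d14 blocked behind d6⟧ = {d14}, so the cardinality is 1.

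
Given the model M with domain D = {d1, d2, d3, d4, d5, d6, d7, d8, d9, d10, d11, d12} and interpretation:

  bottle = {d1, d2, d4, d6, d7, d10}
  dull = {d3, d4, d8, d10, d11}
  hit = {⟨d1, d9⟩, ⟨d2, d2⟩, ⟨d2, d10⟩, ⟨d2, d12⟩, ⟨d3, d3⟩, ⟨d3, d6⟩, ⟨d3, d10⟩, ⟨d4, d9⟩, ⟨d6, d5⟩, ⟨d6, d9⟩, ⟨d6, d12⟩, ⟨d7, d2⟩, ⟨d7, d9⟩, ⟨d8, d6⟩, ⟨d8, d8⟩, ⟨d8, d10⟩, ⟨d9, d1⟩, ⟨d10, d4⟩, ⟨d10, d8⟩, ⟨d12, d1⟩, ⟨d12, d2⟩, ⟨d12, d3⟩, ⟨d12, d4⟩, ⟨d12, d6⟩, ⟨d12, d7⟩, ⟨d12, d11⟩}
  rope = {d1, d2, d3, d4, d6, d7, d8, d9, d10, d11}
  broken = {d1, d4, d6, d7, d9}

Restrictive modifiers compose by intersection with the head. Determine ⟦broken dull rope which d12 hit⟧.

{d4}

⟦which d12 hit⟧ = {x : ⟨d12, x⟩ ∈ ⟦hit⟧} = {d1, d2, d3, d4, d6, d7, d11}
⟦rope⟧ = {d1, d2, d3, d4, d6, d7, d8, d9, d10, d11}
… ∩ ⟦which d12 hit⟧ = {d1, d2, d3, d4, d6, d7, d8, d9, d10, d11} ∩ {d1, d2, d3, d4, d6, d7, d11} = {d1, d2, d3, d4, d6, d7, d11}
… ∩ ⟦broken⟧ = {d1, d2, d3, d4, d6, d7, d11} ∩ {d1, d4, d6, d7, d9} = {d1, d4, d6, d7}
… ∩ ⟦dull⟧ = {d1, d4, d6, d7} ∩ {d3, d4, d8, d10, d11} = {d4}
So ⟦broken dull rope which d12 hit⟧ = {d4}.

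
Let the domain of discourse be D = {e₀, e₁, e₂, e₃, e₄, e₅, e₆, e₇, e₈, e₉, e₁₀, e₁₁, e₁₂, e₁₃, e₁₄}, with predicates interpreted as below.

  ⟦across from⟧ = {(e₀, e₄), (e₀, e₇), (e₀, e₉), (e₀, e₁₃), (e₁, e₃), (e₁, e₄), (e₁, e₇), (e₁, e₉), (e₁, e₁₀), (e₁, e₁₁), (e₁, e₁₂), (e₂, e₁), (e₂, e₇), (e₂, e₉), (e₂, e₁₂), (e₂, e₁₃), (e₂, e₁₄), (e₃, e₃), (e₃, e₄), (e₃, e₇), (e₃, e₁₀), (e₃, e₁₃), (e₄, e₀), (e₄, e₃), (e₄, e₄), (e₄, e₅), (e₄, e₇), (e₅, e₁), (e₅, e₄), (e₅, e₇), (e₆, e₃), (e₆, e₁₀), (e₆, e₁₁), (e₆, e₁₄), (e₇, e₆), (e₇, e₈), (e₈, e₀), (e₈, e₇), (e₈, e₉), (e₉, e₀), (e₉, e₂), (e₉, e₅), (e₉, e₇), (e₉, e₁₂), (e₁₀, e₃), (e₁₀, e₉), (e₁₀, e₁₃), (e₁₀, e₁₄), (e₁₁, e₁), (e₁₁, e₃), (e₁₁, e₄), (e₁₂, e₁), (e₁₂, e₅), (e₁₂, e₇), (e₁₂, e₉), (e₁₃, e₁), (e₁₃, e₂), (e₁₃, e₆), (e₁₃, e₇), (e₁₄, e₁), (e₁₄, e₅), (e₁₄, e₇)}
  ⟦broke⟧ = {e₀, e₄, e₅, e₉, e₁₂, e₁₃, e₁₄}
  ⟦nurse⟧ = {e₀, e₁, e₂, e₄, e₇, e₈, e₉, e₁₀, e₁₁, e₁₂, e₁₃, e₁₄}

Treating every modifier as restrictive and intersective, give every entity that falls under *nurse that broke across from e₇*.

{e₀, e₄, e₉, e₁₂, e₁₃, e₁₄}

⟦that broke⟧ = ⟦broke⟧ = {e₀, e₄, e₅, e₉, e₁₂, e₁₃, e₁₄}
⟦across from e₇⟧ = {x : ⟨x, e₇⟩ ∈ ⟦across from⟧} = {e₀, e₁, e₂, e₃, e₄, e₅, e₈, e₉, e₁₂, e₁₃, e₁₄}
⟦nurse⟧ = {e₀, e₁, e₂, e₄, e₇, e₈, e₉, e₁₀, e₁₁, e₁₂, e₁₃, e₁₄}
… ∩ ⟦that broke⟧ = {e₀, e₁, e₂, e₄, e₇, e₈, e₉, e₁₀, e₁₁, e₁₂, e₁₃, e₁₄} ∩ {e₀, e₄, e₅, e₉, e₁₂, e₁₃, e₁₄} = {e₀, e₄, e₉, e₁₂, e₁₃, e₁₄}
… ∩ ⟦across from e₇⟧ = {e₀, e₄, e₉, e₁₂, e₁₃, e₁₄} ∩ {e₀, e₁, e₂, e₃, e₄, e₅, e₈, e₉, e₁₂, e₁₃, e₁₄} = {e₀, e₄, e₉, e₁₂, e₁₃, e₁₄}
So ⟦nurse that broke across from e₇⟧ = {e₀, e₄, e₉, e₁₂, e₁₃, e₁₄}.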